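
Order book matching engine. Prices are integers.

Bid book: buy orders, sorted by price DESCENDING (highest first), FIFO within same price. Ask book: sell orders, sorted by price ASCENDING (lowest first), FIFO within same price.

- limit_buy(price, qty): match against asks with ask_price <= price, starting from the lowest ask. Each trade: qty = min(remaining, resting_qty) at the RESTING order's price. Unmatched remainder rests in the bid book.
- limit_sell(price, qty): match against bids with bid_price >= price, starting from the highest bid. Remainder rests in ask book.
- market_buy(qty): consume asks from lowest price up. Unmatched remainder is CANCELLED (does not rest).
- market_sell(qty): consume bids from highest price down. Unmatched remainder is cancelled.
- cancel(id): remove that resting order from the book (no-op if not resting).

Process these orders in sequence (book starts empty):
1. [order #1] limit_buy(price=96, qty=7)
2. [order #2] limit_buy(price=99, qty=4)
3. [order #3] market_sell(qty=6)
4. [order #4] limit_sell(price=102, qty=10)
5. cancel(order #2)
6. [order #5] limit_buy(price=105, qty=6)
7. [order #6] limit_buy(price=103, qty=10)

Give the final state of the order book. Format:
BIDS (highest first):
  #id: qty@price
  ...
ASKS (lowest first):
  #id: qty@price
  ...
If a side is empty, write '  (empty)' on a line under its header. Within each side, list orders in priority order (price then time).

After op 1 [order #1] limit_buy(price=96, qty=7): fills=none; bids=[#1:7@96] asks=[-]
After op 2 [order #2] limit_buy(price=99, qty=4): fills=none; bids=[#2:4@99 #1:7@96] asks=[-]
After op 3 [order #3] market_sell(qty=6): fills=#2x#3:4@99 #1x#3:2@96; bids=[#1:5@96] asks=[-]
After op 4 [order #4] limit_sell(price=102, qty=10): fills=none; bids=[#1:5@96] asks=[#4:10@102]
After op 5 cancel(order #2): fills=none; bids=[#1:5@96] asks=[#4:10@102]
After op 6 [order #5] limit_buy(price=105, qty=6): fills=#5x#4:6@102; bids=[#1:5@96] asks=[#4:4@102]
After op 7 [order #6] limit_buy(price=103, qty=10): fills=#6x#4:4@102; bids=[#6:6@103 #1:5@96] asks=[-]

Answer: BIDS (highest first):
  #6: 6@103
  #1: 5@96
ASKS (lowest first):
  (empty)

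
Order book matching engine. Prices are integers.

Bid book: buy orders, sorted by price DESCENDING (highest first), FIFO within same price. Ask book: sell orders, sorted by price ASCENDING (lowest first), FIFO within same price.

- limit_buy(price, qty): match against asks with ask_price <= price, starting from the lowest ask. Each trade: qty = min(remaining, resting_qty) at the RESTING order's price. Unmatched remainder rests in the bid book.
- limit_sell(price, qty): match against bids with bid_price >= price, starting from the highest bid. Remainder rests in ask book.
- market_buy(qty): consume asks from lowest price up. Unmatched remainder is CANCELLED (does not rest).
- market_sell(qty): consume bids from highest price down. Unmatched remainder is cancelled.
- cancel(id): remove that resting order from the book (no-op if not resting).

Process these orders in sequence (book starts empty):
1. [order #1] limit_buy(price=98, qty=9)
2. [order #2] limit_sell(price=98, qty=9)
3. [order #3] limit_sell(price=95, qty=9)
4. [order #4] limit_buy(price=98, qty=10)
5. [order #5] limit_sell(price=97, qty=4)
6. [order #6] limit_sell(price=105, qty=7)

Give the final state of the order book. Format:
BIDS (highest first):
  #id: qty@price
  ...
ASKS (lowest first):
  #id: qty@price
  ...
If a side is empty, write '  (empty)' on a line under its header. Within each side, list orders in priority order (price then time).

After op 1 [order #1] limit_buy(price=98, qty=9): fills=none; bids=[#1:9@98] asks=[-]
After op 2 [order #2] limit_sell(price=98, qty=9): fills=#1x#2:9@98; bids=[-] asks=[-]
After op 3 [order #3] limit_sell(price=95, qty=9): fills=none; bids=[-] asks=[#3:9@95]
After op 4 [order #4] limit_buy(price=98, qty=10): fills=#4x#3:9@95; bids=[#4:1@98] asks=[-]
After op 5 [order #5] limit_sell(price=97, qty=4): fills=#4x#5:1@98; bids=[-] asks=[#5:3@97]
After op 6 [order #6] limit_sell(price=105, qty=7): fills=none; bids=[-] asks=[#5:3@97 #6:7@105]

Answer: BIDS (highest first):
  (empty)
ASKS (lowest first):
  #5: 3@97
  #6: 7@105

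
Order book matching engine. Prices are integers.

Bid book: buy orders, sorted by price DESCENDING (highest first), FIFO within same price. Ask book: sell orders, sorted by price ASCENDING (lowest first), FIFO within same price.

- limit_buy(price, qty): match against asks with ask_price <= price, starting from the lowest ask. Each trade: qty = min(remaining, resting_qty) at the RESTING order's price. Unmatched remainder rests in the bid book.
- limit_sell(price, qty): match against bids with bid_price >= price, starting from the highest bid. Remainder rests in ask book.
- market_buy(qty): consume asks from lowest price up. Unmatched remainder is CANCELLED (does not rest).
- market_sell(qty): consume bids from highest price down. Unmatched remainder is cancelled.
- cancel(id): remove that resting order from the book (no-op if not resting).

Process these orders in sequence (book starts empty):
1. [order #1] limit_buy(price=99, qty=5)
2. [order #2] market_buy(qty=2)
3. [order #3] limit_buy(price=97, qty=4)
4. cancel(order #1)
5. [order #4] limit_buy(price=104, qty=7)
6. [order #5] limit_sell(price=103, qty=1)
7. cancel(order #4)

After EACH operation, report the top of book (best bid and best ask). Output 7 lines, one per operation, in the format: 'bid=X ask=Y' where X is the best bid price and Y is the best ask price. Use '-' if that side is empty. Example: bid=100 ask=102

After op 1 [order #1] limit_buy(price=99, qty=5): fills=none; bids=[#1:5@99] asks=[-]
After op 2 [order #2] market_buy(qty=2): fills=none; bids=[#1:5@99] asks=[-]
After op 3 [order #3] limit_buy(price=97, qty=4): fills=none; bids=[#1:5@99 #3:4@97] asks=[-]
After op 4 cancel(order #1): fills=none; bids=[#3:4@97] asks=[-]
After op 5 [order #4] limit_buy(price=104, qty=7): fills=none; bids=[#4:7@104 #3:4@97] asks=[-]
After op 6 [order #5] limit_sell(price=103, qty=1): fills=#4x#5:1@104; bids=[#4:6@104 #3:4@97] asks=[-]
After op 7 cancel(order #4): fills=none; bids=[#3:4@97] asks=[-]

Answer: bid=99 ask=-
bid=99 ask=-
bid=99 ask=-
bid=97 ask=-
bid=104 ask=-
bid=104 ask=-
bid=97 ask=-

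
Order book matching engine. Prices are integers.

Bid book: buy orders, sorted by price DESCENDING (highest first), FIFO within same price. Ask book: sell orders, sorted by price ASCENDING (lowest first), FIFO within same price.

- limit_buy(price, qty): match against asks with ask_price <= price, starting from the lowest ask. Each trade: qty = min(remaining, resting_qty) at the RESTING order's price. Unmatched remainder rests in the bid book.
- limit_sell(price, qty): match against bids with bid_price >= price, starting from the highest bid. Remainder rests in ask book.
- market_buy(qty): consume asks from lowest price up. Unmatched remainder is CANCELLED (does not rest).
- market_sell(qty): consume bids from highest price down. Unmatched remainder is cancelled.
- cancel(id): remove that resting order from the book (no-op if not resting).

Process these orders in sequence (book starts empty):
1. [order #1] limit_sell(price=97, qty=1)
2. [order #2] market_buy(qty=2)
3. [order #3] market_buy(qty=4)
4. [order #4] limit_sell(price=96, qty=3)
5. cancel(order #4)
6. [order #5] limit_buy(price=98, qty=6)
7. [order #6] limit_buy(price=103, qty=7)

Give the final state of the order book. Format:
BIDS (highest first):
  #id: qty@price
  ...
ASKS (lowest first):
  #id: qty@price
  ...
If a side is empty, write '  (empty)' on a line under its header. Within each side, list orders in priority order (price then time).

After op 1 [order #1] limit_sell(price=97, qty=1): fills=none; bids=[-] asks=[#1:1@97]
After op 2 [order #2] market_buy(qty=2): fills=#2x#1:1@97; bids=[-] asks=[-]
After op 3 [order #3] market_buy(qty=4): fills=none; bids=[-] asks=[-]
After op 4 [order #4] limit_sell(price=96, qty=3): fills=none; bids=[-] asks=[#4:3@96]
After op 5 cancel(order #4): fills=none; bids=[-] asks=[-]
After op 6 [order #5] limit_buy(price=98, qty=6): fills=none; bids=[#5:6@98] asks=[-]
After op 7 [order #6] limit_buy(price=103, qty=7): fills=none; bids=[#6:7@103 #5:6@98] asks=[-]

Answer: BIDS (highest first):
  #6: 7@103
  #5: 6@98
ASKS (lowest first):
  (empty)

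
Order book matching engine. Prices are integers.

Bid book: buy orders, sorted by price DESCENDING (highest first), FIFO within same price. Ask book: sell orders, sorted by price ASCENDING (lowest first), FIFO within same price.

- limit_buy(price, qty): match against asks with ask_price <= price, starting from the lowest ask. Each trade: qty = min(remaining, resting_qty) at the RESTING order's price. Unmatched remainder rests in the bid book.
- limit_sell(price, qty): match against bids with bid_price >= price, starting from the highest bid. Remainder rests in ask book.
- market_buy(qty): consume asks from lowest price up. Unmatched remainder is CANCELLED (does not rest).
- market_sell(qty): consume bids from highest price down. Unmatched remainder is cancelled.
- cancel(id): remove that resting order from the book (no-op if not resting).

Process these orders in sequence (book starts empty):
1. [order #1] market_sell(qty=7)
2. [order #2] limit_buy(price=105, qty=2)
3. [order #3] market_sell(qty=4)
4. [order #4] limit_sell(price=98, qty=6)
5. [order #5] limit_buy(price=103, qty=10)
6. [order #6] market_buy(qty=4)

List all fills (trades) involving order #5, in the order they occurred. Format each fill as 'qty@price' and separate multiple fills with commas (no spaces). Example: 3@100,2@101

After op 1 [order #1] market_sell(qty=7): fills=none; bids=[-] asks=[-]
After op 2 [order #2] limit_buy(price=105, qty=2): fills=none; bids=[#2:2@105] asks=[-]
After op 3 [order #3] market_sell(qty=4): fills=#2x#3:2@105; bids=[-] asks=[-]
After op 4 [order #4] limit_sell(price=98, qty=6): fills=none; bids=[-] asks=[#4:6@98]
After op 5 [order #5] limit_buy(price=103, qty=10): fills=#5x#4:6@98; bids=[#5:4@103] asks=[-]
After op 6 [order #6] market_buy(qty=4): fills=none; bids=[#5:4@103] asks=[-]

Answer: 6@98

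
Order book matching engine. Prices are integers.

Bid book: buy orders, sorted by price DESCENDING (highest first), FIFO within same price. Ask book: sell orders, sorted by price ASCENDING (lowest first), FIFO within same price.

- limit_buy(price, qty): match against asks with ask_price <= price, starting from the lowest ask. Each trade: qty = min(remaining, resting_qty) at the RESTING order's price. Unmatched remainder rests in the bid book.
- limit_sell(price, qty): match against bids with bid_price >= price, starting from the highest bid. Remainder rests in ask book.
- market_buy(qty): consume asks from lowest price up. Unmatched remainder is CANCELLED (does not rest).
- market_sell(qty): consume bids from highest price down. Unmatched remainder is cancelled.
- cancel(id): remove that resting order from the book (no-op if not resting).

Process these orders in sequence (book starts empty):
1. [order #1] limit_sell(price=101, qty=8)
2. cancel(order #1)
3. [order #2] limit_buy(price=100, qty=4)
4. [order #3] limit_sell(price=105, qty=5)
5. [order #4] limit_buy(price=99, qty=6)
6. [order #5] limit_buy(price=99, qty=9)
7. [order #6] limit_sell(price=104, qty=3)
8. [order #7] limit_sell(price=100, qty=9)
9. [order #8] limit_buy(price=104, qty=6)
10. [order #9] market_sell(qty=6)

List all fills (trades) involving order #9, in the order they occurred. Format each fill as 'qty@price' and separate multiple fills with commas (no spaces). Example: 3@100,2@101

Answer: 6@99

Derivation:
After op 1 [order #1] limit_sell(price=101, qty=8): fills=none; bids=[-] asks=[#1:8@101]
After op 2 cancel(order #1): fills=none; bids=[-] asks=[-]
After op 3 [order #2] limit_buy(price=100, qty=4): fills=none; bids=[#2:4@100] asks=[-]
After op 4 [order #3] limit_sell(price=105, qty=5): fills=none; bids=[#2:4@100] asks=[#3:5@105]
After op 5 [order #4] limit_buy(price=99, qty=6): fills=none; bids=[#2:4@100 #4:6@99] asks=[#3:5@105]
After op 6 [order #5] limit_buy(price=99, qty=9): fills=none; bids=[#2:4@100 #4:6@99 #5:9@99] asks=[#3:5@105]
After op 7 [order #6] limit_sell(price=104, qty=3): fills=none; bids=[#2:4@100 #4:6@99 #5:9@99] asks=[#6:3@104 #3:5@105]
After op 8 [order #7] limit_sell(price=100, qty=9): fills=#2x#7:4@100; bids=[#4:6@99 #5:9@99] asks=[#7:5@100 #6:3@104 #3:5@105]
After op 9 [order #8] limit_buy(price=104, qty=6): fills=#8x#7:5@100 #8x#6:1@104; bids=[#4:6@99 #5:9@99] asks=[#6:2@104 #3:5@105]
After op 10 [order #9] market_sell(qty=6): fills=#4x#9:6@99; bids=[#5:9@99] asks=[#6:2@104 #3:5@105]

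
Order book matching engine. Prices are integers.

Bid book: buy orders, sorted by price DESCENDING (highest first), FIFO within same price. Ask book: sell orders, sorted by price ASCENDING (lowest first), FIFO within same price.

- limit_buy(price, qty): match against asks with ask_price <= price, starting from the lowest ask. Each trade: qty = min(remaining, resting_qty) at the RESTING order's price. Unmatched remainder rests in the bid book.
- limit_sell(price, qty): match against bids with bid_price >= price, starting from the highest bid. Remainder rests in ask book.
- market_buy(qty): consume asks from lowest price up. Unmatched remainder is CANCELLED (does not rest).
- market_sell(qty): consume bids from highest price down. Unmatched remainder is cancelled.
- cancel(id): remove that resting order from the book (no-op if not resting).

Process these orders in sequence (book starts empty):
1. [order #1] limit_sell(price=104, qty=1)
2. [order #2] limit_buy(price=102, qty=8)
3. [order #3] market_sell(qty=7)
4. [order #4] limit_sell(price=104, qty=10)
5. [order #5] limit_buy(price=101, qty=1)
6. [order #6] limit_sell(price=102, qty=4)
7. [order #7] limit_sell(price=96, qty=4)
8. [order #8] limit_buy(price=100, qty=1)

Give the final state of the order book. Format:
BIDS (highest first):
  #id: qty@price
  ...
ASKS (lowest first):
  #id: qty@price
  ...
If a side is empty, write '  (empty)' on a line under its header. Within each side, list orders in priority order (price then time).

Answer: BIDS (highest first):
  (empty)
ASKS (lowest first):
  #7: 2@96
  #6: 3@102
  #1: 1@104
  #4: 10@104

Derivation:
After op 1 [order #1] limit_sell(price=104, qty=1): fills=none; bids=[-] asks=[#1:1@104]
After op 2 [order #2] limit_buy(price=102, qty=8): fills=none; bids=[#2:8@102] asks=[#1:1@104]
After op 3 [order #3] market_sell(qty=7): fills=#2x#3:7@102; bids=[#2:1@102] asks=[#1:1@104]
After op 4 [order #4] limit_sell(price=104, qty=10): fills=none; bids=[#2:1@102] asks=[#1:1@104 #4:10@104]
After op 5 [order #5] limit_buy(price=101, qty=1): fills=none; bids=[#2:1@102 #5:1@101] asks=[#1:1@104 #4:10@104]
After op 6 [order #6] limit_sell(price=102, qty=4): fills=#2x#6:1@102; bids=[#5:1@101] asks=[#6:3@102 #1:1@104 #4:10@104]
After op 7 [order #7] limit_sell(price=96, qty=4): fills=#5x#7:1@101; bids=[-] asks=[#7:3@96 #6:3@102 #1:1@104 #4:10@104]
After op 8 [order #8] limit_buy(price=100, qty=1): fills=#8x#7:1@96; bids=[-] asks=[#7:2@96 #6:3@102 #1:1@104 #4:10@104]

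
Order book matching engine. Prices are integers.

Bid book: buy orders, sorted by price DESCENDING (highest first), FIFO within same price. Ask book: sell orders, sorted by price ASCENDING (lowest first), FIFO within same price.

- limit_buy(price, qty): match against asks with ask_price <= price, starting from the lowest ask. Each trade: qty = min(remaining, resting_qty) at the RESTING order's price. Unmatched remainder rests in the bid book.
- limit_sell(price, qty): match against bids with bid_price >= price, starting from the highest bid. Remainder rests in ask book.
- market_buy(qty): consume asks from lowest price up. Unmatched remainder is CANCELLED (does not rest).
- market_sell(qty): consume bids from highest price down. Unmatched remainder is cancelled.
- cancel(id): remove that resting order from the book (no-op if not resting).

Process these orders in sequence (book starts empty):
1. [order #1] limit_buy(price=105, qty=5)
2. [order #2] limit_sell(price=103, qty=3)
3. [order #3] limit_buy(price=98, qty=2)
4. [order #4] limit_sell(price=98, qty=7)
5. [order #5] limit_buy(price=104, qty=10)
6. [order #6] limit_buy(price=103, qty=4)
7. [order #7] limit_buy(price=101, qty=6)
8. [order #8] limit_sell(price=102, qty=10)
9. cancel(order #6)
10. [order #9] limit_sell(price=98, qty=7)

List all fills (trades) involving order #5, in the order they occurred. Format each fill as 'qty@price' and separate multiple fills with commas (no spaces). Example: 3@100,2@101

After op 1 [order #1] limit_buy(price=105, qty=5): fills=none; bids=[#1:5@105] asks=[-]
After op 2 [order #2] limit_sell(price=103, qty=3): fills=#1x#2:3@105; bids=[#1:2@105] asks=[-]
After op 3 [order #3] limit_buy(price=98, qty=2): fills=none; bids=[#1:2@105 #3:2@98] asks=[-]
After op 4 [order #4] limit_sell(price=98, qty=7): fills=#1x#4:2@105 #3x#4:2@98; bids=[-] asks=[#4:3@98]
After op 5 [order #5] limit_buy(price=104, qty=10): fills=#5x#4:3@98; bids=[#5:7@104] asks=[-]
After op 6 [order #6] limit_buy(price=103, qty=4): fills=none; bids=[#5:7@104 #6:4@103] asks=[-]
After op 7 [order #7] limit_buy(price=101, qty=6): fills=none; bids=[#5:7@104 #6:4@103 #7:6@101] asks=[-]
After op 8 [order #8] limit_sell(price=102, qty=10): fills=#5x#8:7@104 #6x#8:3@103; bids=[#6:1@103 #7:6@101] asks=[-]
After op 9 cancel(order #6): fills=none; bids=[#7:6@101] asks=[-]
After op 10 [order #9] limit_sell(price=98, qty=7): fills=#7x#9:6@101; bids=[-] asks=[#9:1@98]

Answer: 3@98,7@104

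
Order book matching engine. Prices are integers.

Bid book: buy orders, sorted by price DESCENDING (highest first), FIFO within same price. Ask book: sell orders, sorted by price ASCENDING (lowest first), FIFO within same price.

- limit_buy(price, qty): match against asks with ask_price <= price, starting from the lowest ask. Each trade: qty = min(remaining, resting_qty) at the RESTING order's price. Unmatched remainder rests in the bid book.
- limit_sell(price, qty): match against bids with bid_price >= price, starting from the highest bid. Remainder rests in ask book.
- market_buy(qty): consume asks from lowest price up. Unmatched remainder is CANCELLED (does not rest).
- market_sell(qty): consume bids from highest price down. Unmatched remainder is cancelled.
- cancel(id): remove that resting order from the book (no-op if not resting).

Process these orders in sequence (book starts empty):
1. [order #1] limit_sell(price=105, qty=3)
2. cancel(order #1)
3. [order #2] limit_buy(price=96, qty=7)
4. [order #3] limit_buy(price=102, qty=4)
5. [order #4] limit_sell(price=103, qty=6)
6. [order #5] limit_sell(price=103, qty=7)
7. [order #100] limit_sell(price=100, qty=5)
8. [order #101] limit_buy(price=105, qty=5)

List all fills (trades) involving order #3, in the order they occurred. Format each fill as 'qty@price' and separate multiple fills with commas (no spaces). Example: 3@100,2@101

Answer: 4@102

Derivation:
After op 1 [order #1] limit_sell(price=105, qty=3): fills=none; bids=[-] asks=[#1:3@105]
After op 2 cancel(order #1): fills=none; bids=[-] asks=[-]
After op 3 [order #2] limit_buy(price=96, qty=7): fills=none; bids=[#2:7@96] asks=[-]
After op 4 [order #3] limit_buy(price=102, qty=4): fills=none; bids=[#3:4@102 #2:7@96] asks=[-]
After op 5 [order #4] limit_sell(price=103, qty=6): fills=none; bids=[#3:4@102 #2:7@96] asks=[#4:6@103]
After op 6 [order #5] limit_sell(price=103, qty=7): fills=none; bids=[#3:4@102 #2:7@96] asks=[#4:6@103 #5:7@103]
After op 7 [order #100] limit_sell(price=100, qty=5): fills=#3x#100:4@102; bids=[#2:7@96] asks=[#100:1@100 #4:6@103 #5:7@103]
After op 8 [order #101] limit_buy(price=105, qty=5): fills=#101x#100:1@100 #101x#4:4@103; bids=[#2:7@96] asks=[#4:2@103 #5:7@103]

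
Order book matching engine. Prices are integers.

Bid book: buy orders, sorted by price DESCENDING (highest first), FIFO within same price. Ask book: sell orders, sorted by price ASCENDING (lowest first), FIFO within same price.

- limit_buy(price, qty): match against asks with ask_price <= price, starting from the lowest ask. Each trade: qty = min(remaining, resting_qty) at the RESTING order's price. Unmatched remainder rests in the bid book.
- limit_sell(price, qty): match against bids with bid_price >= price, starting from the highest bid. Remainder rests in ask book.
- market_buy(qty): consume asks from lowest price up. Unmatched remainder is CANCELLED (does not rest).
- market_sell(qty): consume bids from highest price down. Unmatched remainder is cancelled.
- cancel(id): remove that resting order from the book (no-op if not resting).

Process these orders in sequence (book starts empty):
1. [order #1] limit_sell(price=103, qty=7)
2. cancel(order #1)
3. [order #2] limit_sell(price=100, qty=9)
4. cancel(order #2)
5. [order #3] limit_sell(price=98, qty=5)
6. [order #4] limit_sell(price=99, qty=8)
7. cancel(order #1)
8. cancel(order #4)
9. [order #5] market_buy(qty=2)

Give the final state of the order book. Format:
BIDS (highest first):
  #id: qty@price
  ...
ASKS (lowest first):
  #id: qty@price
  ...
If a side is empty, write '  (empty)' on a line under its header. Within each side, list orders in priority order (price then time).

Answer: BIDS (highest first):
  (empty)
ASKS (lowest first):
  #3: 3@98

Derivation:
After op 1 [order #1] limit_sell(price=103, qty=7): fills=none; bids=[-] asks=[#1:7@103]
After op 2 cancel(order #1): fills=none; bids=[-] asks=[-]
After op 3 [order #2] limit_sell(price=100, qty=9): fills=none; bids=[-] asks=[#2:9@100]
After op 4 cancel(order #2): fills=none; bids=[-] asks=[-]
After op 5 [order #3] limit_sell(price=98, qty=5): fills=none; bids=[-] asks=[#3:5@98]
After op 6 [order #4] limit_sell(price=99, qty=8): fills=none; bids=[-] asks=[#3:5@98 #4:8@99]
After op 7 cancel(order #1): fills=none; bids=[-] asks=[#3:5@98 #4:8@99]
After op 8 cancel(order #4): fills=none; bids=[-] asks=[#3:5@98]
After op 9 [order #5] market_buy(qty=2): fills=#5x#3:2@98; bids=[-] asks=[#3:3@98]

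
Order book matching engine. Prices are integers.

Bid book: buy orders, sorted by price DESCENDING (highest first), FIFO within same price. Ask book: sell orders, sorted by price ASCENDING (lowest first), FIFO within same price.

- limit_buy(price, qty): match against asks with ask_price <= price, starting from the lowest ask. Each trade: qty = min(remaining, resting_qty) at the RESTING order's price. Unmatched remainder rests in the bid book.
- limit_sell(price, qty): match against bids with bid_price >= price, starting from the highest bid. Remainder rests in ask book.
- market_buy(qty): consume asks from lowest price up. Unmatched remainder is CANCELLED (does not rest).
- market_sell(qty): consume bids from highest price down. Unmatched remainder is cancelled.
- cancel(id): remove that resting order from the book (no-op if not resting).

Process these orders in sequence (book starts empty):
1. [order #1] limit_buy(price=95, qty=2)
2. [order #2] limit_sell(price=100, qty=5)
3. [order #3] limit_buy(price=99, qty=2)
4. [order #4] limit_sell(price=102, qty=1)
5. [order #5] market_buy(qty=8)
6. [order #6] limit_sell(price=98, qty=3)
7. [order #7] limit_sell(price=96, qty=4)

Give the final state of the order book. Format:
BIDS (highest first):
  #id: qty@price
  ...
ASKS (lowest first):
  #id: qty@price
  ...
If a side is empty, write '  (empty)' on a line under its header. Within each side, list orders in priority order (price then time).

After op 1 [order #1] limit_buy(price=95, qty=2): fills=none; bids=[#1:2@95] asks=[-]
After op 2 [order #2] limit_sell(price=100, qty=5): fills=none; bids=[#1:2@95] asks=[#2:5@100]
After op 3 [order #3] limit_buy(price=99, qty=2): fills=none; bids=[#3:2@99 #1:2@95] asks=[#2:5@100]
After op 4 [order #4] limit_sell(price=102, qty=1): fills=none; bids=[#3:2@99 #1:2@95] asks=[#2:5@100 #4:1@102]
After op 5 [order #5] market_buy(qty=8): fills=#5x#2:5@100 #5x#4:1@102; bids=[#3:2@99 #1:2@95] asks=[-]
After op 6 [order #6] limit_sell(price=98, qty=3): fills=#3x#6:2@99; bids=[#1:2@95] asks=[#6:1@98]
After op 7 [order #7] limit_sell(price=96, qty=4): fills=none; bids=[#1:2@95] asks=[#7:4@96 #6:1@98]

Answer: BIDS (highest first):
  #1: 2@95
ASKS (lowest first):
  #7: 4@96
  #6: 1@98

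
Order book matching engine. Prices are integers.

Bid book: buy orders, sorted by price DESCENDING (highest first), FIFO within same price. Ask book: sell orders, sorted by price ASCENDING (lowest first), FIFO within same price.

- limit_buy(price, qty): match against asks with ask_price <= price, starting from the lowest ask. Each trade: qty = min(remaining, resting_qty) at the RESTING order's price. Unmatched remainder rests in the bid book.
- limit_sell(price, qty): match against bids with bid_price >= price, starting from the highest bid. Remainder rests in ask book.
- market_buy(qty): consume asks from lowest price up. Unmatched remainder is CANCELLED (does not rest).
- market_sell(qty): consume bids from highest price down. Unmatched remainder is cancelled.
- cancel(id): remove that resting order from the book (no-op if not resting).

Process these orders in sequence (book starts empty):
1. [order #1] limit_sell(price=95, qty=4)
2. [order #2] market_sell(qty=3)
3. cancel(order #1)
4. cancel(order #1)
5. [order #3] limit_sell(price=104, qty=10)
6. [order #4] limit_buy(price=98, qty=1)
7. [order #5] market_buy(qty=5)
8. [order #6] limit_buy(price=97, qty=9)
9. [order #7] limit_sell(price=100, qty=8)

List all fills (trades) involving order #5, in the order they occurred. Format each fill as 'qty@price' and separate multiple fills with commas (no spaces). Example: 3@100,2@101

Answer: 5@104

Derivation:
After op 1 [order #1] limit_sell(price=95, qty=4): fills=none; bids=[-] asks=[#1:4@95]
After op 2 [order #2] market_sell(qty=3): fills=none; bids=[-] asks=[#1:4@95]
After op 3 cancel(order #1): fills=none; bids=[-] asks=[-]
After op 4 cancel(order #1): fills=none; bids=[-] asks=[-]
After op 5 [order #3] limit_sell(price=104, qty=10): fills=none; bids=[-] asks=[#3:10@104]
After op 6 [order #4] limit_buy(price=98, qty=1): fills=none; bids=[#4:1@98] asks=[#3:10@104]
After op 7 [order #5] market_buy(qty=5): fills=#5x#3:5@104; bids=[#4:1@98] asks=[#3:5@104]
After op 8 [order #6] limit_buy(price=97, qty=9): fills=none; bids=[#4:1@98 #6:9@97] asks=[#3:5@104]
After op 9 [order #7] limit_sell(price=100, qty=8): fills=none; bids=[#4:1@98 #6:9@97] asks=[#7:8@100 #3:5@104]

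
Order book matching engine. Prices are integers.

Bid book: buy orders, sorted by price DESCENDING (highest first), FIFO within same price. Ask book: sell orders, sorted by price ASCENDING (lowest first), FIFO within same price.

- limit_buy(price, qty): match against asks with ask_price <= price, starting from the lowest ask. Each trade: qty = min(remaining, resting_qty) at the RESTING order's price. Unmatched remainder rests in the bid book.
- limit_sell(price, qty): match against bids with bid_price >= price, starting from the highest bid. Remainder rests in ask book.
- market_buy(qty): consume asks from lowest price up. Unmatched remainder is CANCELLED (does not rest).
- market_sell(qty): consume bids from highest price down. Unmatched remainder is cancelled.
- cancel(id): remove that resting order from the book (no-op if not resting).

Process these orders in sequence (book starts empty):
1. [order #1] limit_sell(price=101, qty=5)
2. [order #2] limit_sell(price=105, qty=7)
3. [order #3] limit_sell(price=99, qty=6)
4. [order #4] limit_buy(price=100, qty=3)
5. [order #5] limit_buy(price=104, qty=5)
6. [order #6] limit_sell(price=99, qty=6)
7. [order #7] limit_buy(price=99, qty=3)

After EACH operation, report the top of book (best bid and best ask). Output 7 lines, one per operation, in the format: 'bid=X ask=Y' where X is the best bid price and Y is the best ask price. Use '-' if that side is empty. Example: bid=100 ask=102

After op 1 [order #1] limit_sell(price=101, qty=5): fills=none; bids=[-] asks=[#1:5@101]
After op 2 [order #2] limit_sell(price=105, qty=7): fills=none; bids=[-] asks=[#1:5@101 #2:7@105]
After op 3 [order #3] limit_sell(price=99, qty=6): fills=none; bids=[-] asks=[#3:6@99 #1:5@101 #2:7@105]
After op 4 [order #4] limit_buy(price=100, qty=3): fills=#4x#3:3@99; bids=[-] asks=[#3:3@99 #1:5@101 #2:7@105]
After op 5 [order #5] limit_buy(price=104, qty=5): fills=#5x#3:3@99 #5x#1:2@101; bids=[-] asks=[#1:3@101 #2:7@105]
After op 6 [order #6] limit_sell(price=99, qty=6): fills=none; bids=[-] asks=[#6:6@99 #1:3@101 #2:7@105]
After op 7 [order #7] limit_buy(price=99, qty=3): fills=#7x#6:3@99; bids=[-] asks=[#6:3@99 #1:3@101 #2:7@105]

Answer: bid=- ask=101
bid=- ask=101
bid=- ask=99
bid=- ask=99
bid=- ask=101
bid=- ask=99
bid=- ask=99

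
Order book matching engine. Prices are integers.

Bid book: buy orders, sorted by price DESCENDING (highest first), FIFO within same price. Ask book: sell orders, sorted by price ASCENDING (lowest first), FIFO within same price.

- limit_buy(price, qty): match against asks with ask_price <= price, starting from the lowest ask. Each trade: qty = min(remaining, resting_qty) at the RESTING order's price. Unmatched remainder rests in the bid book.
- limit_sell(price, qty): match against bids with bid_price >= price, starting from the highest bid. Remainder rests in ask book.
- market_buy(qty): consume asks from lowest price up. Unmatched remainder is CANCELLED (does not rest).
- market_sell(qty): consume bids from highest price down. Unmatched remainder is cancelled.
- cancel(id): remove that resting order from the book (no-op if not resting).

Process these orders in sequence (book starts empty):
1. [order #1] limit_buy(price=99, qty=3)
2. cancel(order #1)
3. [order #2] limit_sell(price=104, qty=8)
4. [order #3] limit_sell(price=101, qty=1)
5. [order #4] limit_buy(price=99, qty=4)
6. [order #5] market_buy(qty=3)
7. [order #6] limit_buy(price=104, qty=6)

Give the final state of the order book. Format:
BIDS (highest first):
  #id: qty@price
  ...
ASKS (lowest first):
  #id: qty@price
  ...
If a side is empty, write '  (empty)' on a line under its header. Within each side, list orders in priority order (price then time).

After op 1 [order #1] limit_buy(price=99, qty=3): fills=none; bids=[#1:3@99] asks=[-]
After op 2 cancel(order #1): fills=none; bids=[-] asks=[-]
After op 3 [order #2] limit_sell(price=104, qty=8): fills=none; bids=[-] asks=[#2:8@104]
After op 4 [order #3] limit_sell(price=101, qty=1): fills=none; bids=[-] asks=[#3:1@101 #2:8@104]
After op 5 [order #4] limit_buy(price=99, qty=4): fills=none; bids=[#4:4@99] asks=[#3:1@101 #2:8@104]
After op 6 [order #5] market_buy(qty=3): fills=#5x#3:1@101 #5x#2:2@104; bids=[#4:4@99] asks=[#2:6@104]
After op 7 [order #6] limit_buy(price=104, qty=6): fills=#6x#2:6@104; bids=[#4:4@99] asks=[-]

Answer: BIDS (highest first):
  #4: 4@99
ASKS (lowest first):
  (empty)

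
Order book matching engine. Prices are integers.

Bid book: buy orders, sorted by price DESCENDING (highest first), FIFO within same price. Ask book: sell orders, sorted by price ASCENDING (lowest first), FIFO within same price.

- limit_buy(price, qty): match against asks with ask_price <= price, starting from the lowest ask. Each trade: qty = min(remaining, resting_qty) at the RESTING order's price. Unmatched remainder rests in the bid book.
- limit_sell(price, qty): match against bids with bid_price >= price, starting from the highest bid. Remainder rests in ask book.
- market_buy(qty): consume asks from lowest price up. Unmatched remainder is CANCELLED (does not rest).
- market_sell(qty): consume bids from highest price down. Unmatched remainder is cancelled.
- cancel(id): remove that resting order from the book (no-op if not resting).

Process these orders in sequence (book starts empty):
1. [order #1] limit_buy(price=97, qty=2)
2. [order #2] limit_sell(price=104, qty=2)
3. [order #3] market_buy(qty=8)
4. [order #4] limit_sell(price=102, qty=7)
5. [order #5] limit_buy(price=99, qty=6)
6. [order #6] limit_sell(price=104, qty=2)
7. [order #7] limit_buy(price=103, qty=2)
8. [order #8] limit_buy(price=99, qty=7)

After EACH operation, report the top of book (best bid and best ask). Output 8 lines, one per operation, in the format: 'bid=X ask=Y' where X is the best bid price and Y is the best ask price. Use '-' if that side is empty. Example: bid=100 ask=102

After op 1 [order #1] limit_buy(price=97, qty=2): fills=none; bids=[#1:2@97] asks=[-]
After op 2 [order #2] limit_sell(price=104, qty=2): fills=none; bids=[#1:2@97] asks=[#2:2@104]
After op 3 [order #3] market_buy(qty=8): fills=#3x#2:2@104; bids=[#1:2@97] asks=[-]
After op 4 [order #4] limit_sell(price=102, qty=7): fills=none; bids=[#1:2@97] asks=[#4:7@102]
After op 5 [order #5] limit_buy(price=99, qty=6): fills=none; bids=[#5:6@99 #1:2@97] asks=[#4:7@102]
After op 6 [order #6] limit_sell(price=104, qty=2): fills=none; bids=[#5:6@99 #1:2@97] asks=[#4:7@102 #6:2@104]
After op 7 [order #7] limit_buy(price=103, qty=2): fills=#7x#4:2@102; bids=[#5:6@99 #1:2@97] asks=[#4:5@102 #6:2@104]
After op 8 [order #8] limit_buy(price=99, qty=7): fills=none; bids=[#5:6@99 #8:7@99 #1:2@97] asks=[#4:5@102 #6:2@104]

Answer: bid=97 ask=-
bid=97 ask=104
bid=97 ask=-
bid=97 ask=102
bid=99 ask=102
bid=99 ask=102
bid=99 ask=102
bid=99 ask=102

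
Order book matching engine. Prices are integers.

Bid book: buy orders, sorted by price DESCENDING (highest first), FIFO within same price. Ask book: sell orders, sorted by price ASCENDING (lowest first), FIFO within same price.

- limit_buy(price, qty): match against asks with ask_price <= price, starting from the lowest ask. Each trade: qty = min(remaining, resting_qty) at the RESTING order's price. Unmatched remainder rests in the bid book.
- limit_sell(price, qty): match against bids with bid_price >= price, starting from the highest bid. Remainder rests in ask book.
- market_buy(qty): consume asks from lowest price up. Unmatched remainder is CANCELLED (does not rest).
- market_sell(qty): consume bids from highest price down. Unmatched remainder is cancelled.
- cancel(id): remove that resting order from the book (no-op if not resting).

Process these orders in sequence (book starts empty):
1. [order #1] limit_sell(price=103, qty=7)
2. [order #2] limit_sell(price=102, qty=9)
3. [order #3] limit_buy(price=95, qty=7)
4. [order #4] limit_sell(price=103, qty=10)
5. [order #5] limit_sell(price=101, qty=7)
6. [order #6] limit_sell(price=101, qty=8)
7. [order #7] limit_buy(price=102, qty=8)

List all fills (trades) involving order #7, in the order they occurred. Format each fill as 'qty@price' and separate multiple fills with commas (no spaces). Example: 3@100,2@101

Answer: 7@101,1@101

Derivation:
After op 1 [order #1] limit_sell(price=103, qty=7): fills=none; bids=[-] asks=[#1:7@103]
After op 2 [order #2] limit_sell(price=102, qty=9): fills=none; bids=[-] asks=[#2:9@102 #1:7@103]
After op 3 [order #3] limit_buy(price=95, qty=7): fills=none; bids=[#3:7@95] asks=[#2:9@102 #1:7@103]
After op 4 [order #4] limit_sell(price=103, qty=10): fills=none; bids=[#3:7@95] asks=[#2:9@102 #1:7@103 #4:10@103]
After op 5 [order #5] limit_sell(price=101, qty=7): fills=none; bids=[#3:7@95] asks=[#5:7@101 #2:9@102 #1:7@103 #4:10@103]
After op 6 [order #6] limit_sell(price=101, qty=8): fills=none; bids=[#3:7@95] asks=[#5:7@101 #6:8@101 #2:9@102 #1:7@103 #4:10@103]
After op 7 [order #7] limit_buy(price=102, qty=8): fills=#7x#5:7@101 #7x#6:1@101; bids=[#3:7@95] asks=[#6:7@101 #2:9@102 #1:7@103 #4:10@103]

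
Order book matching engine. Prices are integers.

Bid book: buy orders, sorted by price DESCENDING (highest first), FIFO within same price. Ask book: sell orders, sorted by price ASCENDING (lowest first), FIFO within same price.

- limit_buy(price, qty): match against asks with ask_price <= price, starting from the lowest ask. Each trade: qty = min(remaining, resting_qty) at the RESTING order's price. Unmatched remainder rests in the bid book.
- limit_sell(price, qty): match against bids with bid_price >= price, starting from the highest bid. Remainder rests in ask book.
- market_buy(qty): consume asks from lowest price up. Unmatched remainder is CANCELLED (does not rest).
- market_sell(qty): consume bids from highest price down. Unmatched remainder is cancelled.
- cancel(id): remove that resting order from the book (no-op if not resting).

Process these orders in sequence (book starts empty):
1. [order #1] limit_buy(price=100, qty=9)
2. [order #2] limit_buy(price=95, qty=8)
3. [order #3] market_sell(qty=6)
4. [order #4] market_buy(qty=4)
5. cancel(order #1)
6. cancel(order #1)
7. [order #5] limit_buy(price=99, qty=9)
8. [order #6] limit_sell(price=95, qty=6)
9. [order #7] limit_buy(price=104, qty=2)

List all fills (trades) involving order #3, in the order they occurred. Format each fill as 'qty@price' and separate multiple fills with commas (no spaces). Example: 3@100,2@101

After op 1 [order #1] limit_buy(price=100, qty=9): fills=none; bids=[#1:9@100] asks=[-]
After op 2 [order #2] limit_buy(price=95, qty=8): fills=none; bids=[#1:9@100 #2:8@95] asks=[-]
After op 3 [order #3] market_sell(qty=6): fills=#1x#3:6@100; bids=[#1:3@100 #2:8@95] asks=[-]
After op 4 [order #4] market_buy(qty=4): fills=none; bids=[#1:3@100 #2:8@95] asks=[-]
After op 5 cancel(order #1): fills=none; bids=[#2:8@95] asks=[-]
After op 6 cancel(order #1): fills=none; bids=[#2:8@95] asks=[-]
After op 7 [order #5] limit_buy(price=99, qty=9): fills=none; bids=[#5:9@99 #2:8@95] asks=[-]
After op 8 [order #6] limit_sell(price=95, qty=6): fills=#5x#6:6@99; bids=[#5:3@99 #2:8@95] asks=[-]
After op 9 [order #7] limit_buy(price=104, qty=2): fills=none; bids=[#7:2@104 #5:3@99 #2:8@95] asks=[-]

Answer: 6@100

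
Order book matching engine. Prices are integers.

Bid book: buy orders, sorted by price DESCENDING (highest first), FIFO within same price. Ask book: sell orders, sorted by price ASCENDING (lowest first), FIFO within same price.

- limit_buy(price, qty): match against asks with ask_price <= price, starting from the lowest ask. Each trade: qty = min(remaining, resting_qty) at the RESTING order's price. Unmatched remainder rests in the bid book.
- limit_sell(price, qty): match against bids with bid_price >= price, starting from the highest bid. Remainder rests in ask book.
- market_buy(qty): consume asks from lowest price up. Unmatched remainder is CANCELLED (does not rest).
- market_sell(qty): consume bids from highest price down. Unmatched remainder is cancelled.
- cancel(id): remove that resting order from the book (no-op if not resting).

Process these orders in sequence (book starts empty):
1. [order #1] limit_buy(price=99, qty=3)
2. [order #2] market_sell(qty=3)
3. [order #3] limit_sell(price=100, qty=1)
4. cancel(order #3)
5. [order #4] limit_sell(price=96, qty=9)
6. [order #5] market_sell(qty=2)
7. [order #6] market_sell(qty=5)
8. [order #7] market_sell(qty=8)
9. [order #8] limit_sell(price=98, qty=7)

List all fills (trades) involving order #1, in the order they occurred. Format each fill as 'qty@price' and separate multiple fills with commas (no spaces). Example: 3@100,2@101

After op 1 [order #1] limit_buy(price=99, qty=3): fills=none; bids=[#1:3@99] asks=[-]
After op 2 [order #2] market_sell(qty=3): fills=#1x#2:3@99; bids=[-] asks=[-]
After op 3 [order #3] limit_sell(price=100, qty=1): fills=none; bids=[-] asks=[#3:1@100]
After op 4 cancel(order #3): fills=none; bids=[-] asks=[-]
After op 5 [order #4] limit_sell(price=96, qty=9): fills=none; bids=[-] asks=[#4:9@96]
After op 6 [order #5] market_sell(qty=2): fills=none; bids=[-] asks=[#4:9@96]
After op 7 [order #6] market_sell(qty=5): fills=none; bids=[-] asks=[#4:9@96]
After op 8 [order #7] market_sell(qty=8): fills=none; bids=[-] asks=[#4:9@96]
After op 9 [order #8] limit_sell(price=98, qty=7): fills=none; bids=[-] asks=[#4:9@96 #8:7@98]

Answer: 3@99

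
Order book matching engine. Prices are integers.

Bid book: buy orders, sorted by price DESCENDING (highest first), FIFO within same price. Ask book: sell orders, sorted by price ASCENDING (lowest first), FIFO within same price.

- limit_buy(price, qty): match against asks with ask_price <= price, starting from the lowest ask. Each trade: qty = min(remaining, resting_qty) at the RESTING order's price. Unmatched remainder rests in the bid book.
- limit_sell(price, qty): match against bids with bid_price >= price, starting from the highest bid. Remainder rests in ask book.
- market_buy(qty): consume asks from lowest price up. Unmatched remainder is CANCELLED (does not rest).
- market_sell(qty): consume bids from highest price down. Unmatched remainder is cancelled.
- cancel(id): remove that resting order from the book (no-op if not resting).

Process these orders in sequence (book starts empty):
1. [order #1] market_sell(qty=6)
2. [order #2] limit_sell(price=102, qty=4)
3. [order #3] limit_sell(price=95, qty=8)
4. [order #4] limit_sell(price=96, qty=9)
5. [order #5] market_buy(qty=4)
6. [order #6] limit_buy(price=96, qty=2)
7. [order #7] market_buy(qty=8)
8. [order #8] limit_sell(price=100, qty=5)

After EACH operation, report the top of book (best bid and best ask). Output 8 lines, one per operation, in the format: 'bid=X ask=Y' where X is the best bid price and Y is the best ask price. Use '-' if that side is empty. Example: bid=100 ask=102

After op 1 [order #1] market_sell(qty=6): fills=none; bids=[-] asks=[-]
After op 2 [order #2] limit_sell(price=102, qty=4): fills=none; bids=[-] asks=[#2:4@102]
After op 3 [order #3] limit_sell(price=95, qty=8): fills=none; bids=[-] asks=[#3:8@95 #2:4@102]
After op 4 [order #4] limit_sell(price=96, qty=9): fills=none; bids=[-] asks=[#3:8@95 #4:9@96 #2:4@102]
After op 5 [order #5] market_buy(qty=4): fills=#5x#3:4@95; bids=[-] asks=[#3:4@95 #4:9@96 #2:4@102]
After op 6 [order #6] limit_buy(price=96, qty=2): fills=#6x#3:2@95; bids=[-] asks=[#3:2@95 #4:9@96 #2:4@102]
After op 7 [order #7] market_buy(qty=8): fills=#7x#3:2@95 #7x#4:6@96; bids=[-] asks=[#4:3@96 #2:4@102]
After op 8 [order #8] limit_sell(price=100, qty=5): fills=none; bids=[-] asks=[#4:3@96 #8:5@100 #2:4@102]

Answer: bid=- ask=-
bid=- ask=102
bid=- ask=95
bid=- ask=95
bid=- ask=95
bid=- ask=95
bid=- ask=96
bid=- ask=96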